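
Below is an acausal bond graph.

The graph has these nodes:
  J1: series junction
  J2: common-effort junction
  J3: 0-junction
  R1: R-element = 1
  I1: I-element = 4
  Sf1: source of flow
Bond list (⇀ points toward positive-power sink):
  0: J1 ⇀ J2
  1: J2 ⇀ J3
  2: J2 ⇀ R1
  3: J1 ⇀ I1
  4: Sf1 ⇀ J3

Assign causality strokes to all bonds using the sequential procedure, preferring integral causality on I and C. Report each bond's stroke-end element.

#4 stroke→Sf1  (source Sf1 imposes f)
#1 stroke→J3  (J3: last free bond brings effort in)
#3 stroke→I1  (I1 integral (f out))
#0 stroke→J1  (1-jn J1 has f-setter on 3)
#2 stroke→J2  (only one effort-in slot at J2)

#0 →J1
#1 →J3
#2 →J2
#3 →I1
#4 →Sf1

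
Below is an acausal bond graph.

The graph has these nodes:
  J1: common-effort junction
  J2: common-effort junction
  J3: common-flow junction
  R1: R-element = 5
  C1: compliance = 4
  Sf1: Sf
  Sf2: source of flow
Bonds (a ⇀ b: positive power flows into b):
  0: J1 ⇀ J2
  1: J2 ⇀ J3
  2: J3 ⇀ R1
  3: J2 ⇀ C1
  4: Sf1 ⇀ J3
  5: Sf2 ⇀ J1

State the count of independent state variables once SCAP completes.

1  (C1 all integral)

β4 |Sf1  (Sf1 (Sf) sets flow on bond)
β5 |Sf2  (Sf2: flow source, stroke at near end)
β0 |J1  (J1 needs exactly one e-in)
β1 |J3  (J3: bond 4 brought flow, rest push out)
β2 |J3  (common-f at J3 fixed by 4)
β3 |J2  (J2: last free bond brings effort in)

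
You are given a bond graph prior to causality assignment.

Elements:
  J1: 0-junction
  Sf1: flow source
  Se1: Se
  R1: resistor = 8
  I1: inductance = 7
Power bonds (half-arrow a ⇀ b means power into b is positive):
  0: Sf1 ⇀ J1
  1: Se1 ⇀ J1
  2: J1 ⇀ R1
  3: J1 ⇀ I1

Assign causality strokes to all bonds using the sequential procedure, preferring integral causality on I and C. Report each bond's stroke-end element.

#0 →Sf1  (Sf1: flow source, stroke at near end)
#1 →J1  (source Se1 imposes e)
#2 →R1  (J1: bond 1 brought effort, rest push out)
#3 →I1  (common-e at J1 fixed by 1)

b0 |Sf1
b1 |J1
b2 |R1
b3 |I1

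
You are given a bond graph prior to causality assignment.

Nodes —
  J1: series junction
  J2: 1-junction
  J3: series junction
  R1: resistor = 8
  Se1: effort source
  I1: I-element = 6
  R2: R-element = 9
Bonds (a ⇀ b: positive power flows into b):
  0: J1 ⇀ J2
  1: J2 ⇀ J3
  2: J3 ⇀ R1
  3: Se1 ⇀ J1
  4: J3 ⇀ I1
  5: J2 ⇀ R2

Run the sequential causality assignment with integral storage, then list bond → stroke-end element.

bond 0 |J2
bond 1 |J3
bond 2 |J3
bond 3 |J1
bond 4 |I1
bond 5 |J2

b3 |J1  (Se1 fixes effort; stroke away)
b0 |J2  (J1 needs exactly one f-in)
b4 |I1  (prefer integral on I1)
b1 |J3  (J3: bond 4 brought flow, rest push out)
b2 |J3  (common-f at J3 fixed by 4)
b5 |J2  (J2: bond 1 brought flow, rest push out)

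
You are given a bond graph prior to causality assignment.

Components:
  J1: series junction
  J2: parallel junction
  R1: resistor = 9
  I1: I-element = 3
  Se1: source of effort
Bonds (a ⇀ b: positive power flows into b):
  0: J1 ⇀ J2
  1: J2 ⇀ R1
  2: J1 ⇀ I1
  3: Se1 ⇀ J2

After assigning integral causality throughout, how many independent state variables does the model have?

b3 →J2  (Se1 fixes effort; stroke away)
b0 →J1  (common-e at J2 fixed by 3)
b1 →R1  (common-e at J2 fixed by 3)
b2 →I1  (closing 1-jn rule on J1)

1  (I1 all integral)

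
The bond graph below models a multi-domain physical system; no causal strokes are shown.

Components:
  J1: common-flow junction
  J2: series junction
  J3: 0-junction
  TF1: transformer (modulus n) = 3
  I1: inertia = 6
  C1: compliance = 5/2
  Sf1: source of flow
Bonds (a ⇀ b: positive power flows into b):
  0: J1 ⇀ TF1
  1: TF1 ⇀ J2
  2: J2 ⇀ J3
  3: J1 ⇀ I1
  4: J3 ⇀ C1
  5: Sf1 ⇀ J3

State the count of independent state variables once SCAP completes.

#5 stroke at Sf1  (Sf1 (Sf) sets flow on bond)
#3 stroke at I1  (I1 integral (f out))
#0 stroke at J1  (J1: bond 3 brought flow, rest push out)
#1 stroke at TF1  (TF1 one-in-one-out from 0)
#2 stroke at J2  (J2 flow already set via bond 1)
#4 stroke at J3  (J3 needs exactly one e-in)

2  (C1, I1 all integral)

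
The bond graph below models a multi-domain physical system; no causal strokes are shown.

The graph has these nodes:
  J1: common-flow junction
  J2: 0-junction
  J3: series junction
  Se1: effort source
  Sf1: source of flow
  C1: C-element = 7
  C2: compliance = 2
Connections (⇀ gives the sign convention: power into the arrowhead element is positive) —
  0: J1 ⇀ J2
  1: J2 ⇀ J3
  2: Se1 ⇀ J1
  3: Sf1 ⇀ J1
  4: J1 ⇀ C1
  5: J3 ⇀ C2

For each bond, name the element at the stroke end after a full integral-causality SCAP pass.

#2 →J1  (Se1 fixes effort; stroke away)
#3 →Sf1  (Sf1: flow source, stroke at near end)
#0 →J1  (J1 flow already set via bond 3)
#4 →J1  (1-jn J1 has f-setter on 3)
#1 →J2  (J2: last free bond brings effort in)
#5 →J3  (common-f at J3 fixed by 1)

#0 →J1
#1 →J2
#2 →J1
#3 →Sf1
#4 →J1
#5 →J3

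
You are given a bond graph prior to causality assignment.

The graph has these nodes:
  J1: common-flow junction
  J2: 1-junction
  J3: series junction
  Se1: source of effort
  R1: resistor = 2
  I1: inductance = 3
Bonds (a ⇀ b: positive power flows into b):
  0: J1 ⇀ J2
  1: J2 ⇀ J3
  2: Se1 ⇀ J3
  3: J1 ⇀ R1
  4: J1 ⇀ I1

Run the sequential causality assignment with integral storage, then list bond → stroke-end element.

β2 |J3  (source Se1 imposes e)
β1 |J2  (J3: last free bond brings flow in)
β0 |J1  (J2 needs exactly one f-in)
β4 |I1  (I1 outputs flow p/I1)
β3 |J1  (common-f at J1 fixed by 4)

#0 stroke→J1
#1 stroke→J2
#2 stroke→J3
#3 stroke→J1
#4 stroke→I1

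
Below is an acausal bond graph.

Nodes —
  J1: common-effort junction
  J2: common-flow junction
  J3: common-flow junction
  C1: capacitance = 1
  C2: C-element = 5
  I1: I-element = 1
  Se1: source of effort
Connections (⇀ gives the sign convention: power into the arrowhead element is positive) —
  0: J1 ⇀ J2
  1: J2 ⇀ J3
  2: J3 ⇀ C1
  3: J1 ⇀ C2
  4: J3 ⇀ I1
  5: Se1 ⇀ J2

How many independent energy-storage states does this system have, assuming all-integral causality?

3  (C1, C2, I1 all integral)

β5 stroke at J2  (Se1 fixes effort; stroke away)
β2 stroke at J3  (C1 integral (e out))
β3 stroke at J1  (C2 outputs effort q/C2)
β0 stroke at J2  (0-jn J1 has e-setter on 3)
β1 stroke at J3  (only one flow-in slot at J2)
β4 stroke at I1  (closing 1-jn rule on J3)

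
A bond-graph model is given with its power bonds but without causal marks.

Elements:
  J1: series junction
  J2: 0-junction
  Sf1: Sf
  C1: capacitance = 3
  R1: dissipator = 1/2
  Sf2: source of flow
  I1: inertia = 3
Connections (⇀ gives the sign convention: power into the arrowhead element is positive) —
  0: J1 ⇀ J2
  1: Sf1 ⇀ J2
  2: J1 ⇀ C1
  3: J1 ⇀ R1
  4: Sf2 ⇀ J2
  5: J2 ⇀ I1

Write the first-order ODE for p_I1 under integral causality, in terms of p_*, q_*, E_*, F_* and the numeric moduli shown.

dp_I1/dt = F_Sf1/2 + F_Sf2/2 - p_I1/6 - q_C1/3

#1 →Sf1  (Sf1 fixes flow; stroke at Sf1)
#4 →Sf2  (Sf2 (Sf) sets flow on bond)
#2 →J1  (C1: C, integral causality)
#5 →I1  (prefer integral on I1)
#0 →J2  (closing 0-jn rule on J2)
#3 →J1  (J1 flow already set via bond 0)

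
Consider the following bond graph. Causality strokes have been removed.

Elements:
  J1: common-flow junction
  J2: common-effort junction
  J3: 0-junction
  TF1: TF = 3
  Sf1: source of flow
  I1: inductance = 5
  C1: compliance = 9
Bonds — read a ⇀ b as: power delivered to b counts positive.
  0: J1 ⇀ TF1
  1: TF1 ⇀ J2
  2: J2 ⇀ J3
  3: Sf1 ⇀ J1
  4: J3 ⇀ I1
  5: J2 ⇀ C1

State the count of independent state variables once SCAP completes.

#3 stroke at Sf1  (Sf1: flow source, stroke at near end)
#0 stroke at J1  (1-jn J1 has f-setter on 3)
#1 stroke at TF1  (TF1 one-in-one-out from 0)
#4 stroke at I1  (I1 integral (f out))
#2 stroke at J3  (only one effort-in slot at J3)
#5 stroke at J2  (only one effort-in slot at J2)

2  (C1, I1 all integral)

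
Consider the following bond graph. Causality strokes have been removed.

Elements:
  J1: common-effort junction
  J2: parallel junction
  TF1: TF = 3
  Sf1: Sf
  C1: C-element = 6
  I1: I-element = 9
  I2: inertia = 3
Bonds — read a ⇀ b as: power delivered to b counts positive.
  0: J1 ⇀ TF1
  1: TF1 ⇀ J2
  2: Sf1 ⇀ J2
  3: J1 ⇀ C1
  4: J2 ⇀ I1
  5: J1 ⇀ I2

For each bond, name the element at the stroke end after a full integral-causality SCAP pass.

b2 stroke→Sf1  (Sf1: flow source, stroke at near end)
b3 stroke→J1  (C1: C, integral causality)
b0 stroke→TF1  (common-e at J1 fixed by 3)
b5 stroke→I2  (0-jn J1 has e-setter on 3)
b1 stroke→J2  (TF1: transformer flips bond 0)
b4 stroke→I1  (common-e at J2 fixed by 1)

b0 stroke at TF1
b1 stroke at J2
b2 stroke at Sf1
b3 stroke at J1
b4 stroke at I1
b5 stroke at I2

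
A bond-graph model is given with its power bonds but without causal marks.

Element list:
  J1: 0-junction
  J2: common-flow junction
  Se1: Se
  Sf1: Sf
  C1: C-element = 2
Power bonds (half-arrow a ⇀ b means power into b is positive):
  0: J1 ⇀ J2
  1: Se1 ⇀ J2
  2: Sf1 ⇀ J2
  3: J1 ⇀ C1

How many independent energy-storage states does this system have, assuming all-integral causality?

1  (C1 all integral)

#1 stroke→J2  (Se1: effort source, stroke at far end)
#2 stroke→Sf1  (Sf1 (Sf) sets flow on bond)
#0 stroke→J2  (common-f at J2 fixed by 2)
#3 stroke→J1  (closing 0-jn rule on J1)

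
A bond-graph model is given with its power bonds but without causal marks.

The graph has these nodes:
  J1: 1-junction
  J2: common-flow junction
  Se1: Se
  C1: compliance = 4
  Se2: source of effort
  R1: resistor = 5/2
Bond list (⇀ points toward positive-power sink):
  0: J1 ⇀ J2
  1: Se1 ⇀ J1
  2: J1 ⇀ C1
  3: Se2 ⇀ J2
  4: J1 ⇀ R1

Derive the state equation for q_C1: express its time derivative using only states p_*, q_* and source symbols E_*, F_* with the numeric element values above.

dq_C1/dt = 2*E_Se1/5 + 2*E_Se2/5 - q_C1/10

bond 1 →J1  (Se1 fixes effort; stroke away)
bond 3 →J2  (Se2 (Se) sets effort on bond)
bond 0 →J1  (only one flow-in slot at J2)
bond 2 →J1  (prefer integral on C1)
bond 4 →R1  (J1 needs exactly one f-in)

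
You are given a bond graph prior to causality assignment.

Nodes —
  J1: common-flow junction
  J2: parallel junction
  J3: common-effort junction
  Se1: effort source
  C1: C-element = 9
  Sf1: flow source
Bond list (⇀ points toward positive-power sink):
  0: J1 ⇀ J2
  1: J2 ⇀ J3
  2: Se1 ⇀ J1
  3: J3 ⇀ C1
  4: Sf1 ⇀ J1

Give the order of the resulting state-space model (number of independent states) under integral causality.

bond 2 →J1  (Se1: effort source, stroke at far end)
bond 4 →Sf1  (Sf1 (Sf) sets flow on bond)
bond 0 →J1  (J1 flow already set via bond 4)
bond 1 →J2  (only one effort-in slot at J2)
bond 3 →J3  (J3 needs exactly one e-in)

1  (C1 all integral)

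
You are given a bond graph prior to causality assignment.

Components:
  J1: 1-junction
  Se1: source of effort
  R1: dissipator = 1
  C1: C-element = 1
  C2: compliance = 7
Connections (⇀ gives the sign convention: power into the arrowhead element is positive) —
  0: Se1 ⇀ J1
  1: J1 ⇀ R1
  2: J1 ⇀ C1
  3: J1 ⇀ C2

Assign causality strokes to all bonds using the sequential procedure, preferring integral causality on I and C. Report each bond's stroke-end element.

b0 stroke→J1  (source Se1 imposes e)
b2 stroke→J1  (C1: C, integral causality)
b3 stroke→J1  (C2 outputs effort q/C2)
b1 stroke→R1  (closing 1-jn rule on J1)

b0 →J1
b1 →R1
b2 →J1
b3 →J1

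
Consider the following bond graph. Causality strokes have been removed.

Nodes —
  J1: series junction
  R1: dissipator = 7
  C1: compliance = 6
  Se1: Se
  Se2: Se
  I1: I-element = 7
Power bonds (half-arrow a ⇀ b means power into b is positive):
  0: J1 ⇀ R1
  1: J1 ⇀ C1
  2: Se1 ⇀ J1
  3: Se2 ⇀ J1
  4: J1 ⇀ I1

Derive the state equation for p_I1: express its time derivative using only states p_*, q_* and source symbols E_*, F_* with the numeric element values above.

dp_I1/dt = E_Se1 + E_Se2 - p_I1 - q_C1/6

#2 |J1  (Se1 fixes effort; stroke away)
#3 |J1  (Se2 fixes effort; stroke away)
#1 |J1  (C1 outputs effort q/C1)
#4 |I1  (I1 outputs flow p/I1)
#0 |J1  (1-jn J1 has f-setter on 4)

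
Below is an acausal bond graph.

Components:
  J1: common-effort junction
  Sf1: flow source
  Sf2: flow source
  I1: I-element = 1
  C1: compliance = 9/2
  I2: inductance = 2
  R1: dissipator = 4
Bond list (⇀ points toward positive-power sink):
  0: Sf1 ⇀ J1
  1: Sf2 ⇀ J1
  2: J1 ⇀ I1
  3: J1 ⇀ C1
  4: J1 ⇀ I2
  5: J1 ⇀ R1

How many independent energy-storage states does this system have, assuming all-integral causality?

3  (C1, I1, I2 all integral)

b0 →Sf1  (source Sf1 imposes f)
b1 →Sf2  (Sf2 fixes flow; stroke at Sf2)
b2 →I1  (I1: I, integral causality)
b3 →J1  (C1: C, integral causality)
b4 →I2  (common-e at J1 fixed by 3)
b5 →R1  (0-jn J1 has e-setter on 3)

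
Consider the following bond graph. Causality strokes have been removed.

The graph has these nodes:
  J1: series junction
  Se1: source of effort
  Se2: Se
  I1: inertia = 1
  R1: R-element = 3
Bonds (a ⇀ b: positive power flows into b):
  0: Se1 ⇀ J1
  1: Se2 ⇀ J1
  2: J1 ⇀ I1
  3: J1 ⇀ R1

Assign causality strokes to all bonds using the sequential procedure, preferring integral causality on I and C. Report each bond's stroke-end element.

#0 stroke→J1  (Se1: effort source, stroke at far end)
#1 stroke→J1  (Se2 fixes effort; stroke away)
#2 stroke→I1  (prefer integral on I1)
#3 stroke→J1  (common-f at J1 fixed by 2)

#0 stroke at J1
#1 stroke at J1
#2 stroke at I1
#3 stroke at J1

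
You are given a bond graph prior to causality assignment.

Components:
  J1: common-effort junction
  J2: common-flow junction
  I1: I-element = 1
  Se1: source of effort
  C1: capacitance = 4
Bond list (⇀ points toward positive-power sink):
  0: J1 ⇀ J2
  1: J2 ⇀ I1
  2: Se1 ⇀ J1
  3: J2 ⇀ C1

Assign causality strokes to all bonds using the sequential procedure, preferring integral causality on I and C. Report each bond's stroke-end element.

bond 0 |J2
bond 1 |I1
bond 2 |J1
bond 3 |J2

bond 2 stroke at J1  (Se1: effort source, stroke at far end)
bond 0 stroke at J2  (J1: bond 2 brought effort, rest push out)
bond 1 stroke at I1  (I1 integral (f out))
bond 3 stroke at J2  (J2: bond 1 brought flow, rest push out)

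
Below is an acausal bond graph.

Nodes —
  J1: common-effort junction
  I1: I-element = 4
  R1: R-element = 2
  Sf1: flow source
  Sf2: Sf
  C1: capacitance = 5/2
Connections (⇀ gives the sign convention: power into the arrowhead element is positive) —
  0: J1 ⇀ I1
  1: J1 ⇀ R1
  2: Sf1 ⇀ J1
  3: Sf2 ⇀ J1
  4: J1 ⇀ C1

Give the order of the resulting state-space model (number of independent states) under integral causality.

bond 2 |Sf1  (Sf1: flow source, stroke at near end)
bond 3 |Sf2  (Sf2: flow source, stroke at near end)
bond 0 |I1  (I1: I, integral causality)
bond 4 |J1  (C1: C, integral causality)
bond 1 |R1  (J1: bond 4 brought effort, rest push out)

2  (C1, I1 all integral)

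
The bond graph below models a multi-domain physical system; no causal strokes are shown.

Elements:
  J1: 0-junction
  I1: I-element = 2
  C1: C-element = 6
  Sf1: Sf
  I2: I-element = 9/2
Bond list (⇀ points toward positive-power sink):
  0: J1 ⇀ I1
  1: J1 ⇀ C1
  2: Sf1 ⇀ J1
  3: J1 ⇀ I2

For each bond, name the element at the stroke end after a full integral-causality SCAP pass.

bond 2 stroke at Sf1  (source Sf1 imposes f)
bond 0 stroke at I1  (I1 outputs flow p/I1)
bond 1 stroke at J1  (prefer integral on C1)
bond 3 stroke at I2  (common-e at J1 fixed by 1)

#0 |I1
#1 |J1
#2 |Sf1
#3 |I2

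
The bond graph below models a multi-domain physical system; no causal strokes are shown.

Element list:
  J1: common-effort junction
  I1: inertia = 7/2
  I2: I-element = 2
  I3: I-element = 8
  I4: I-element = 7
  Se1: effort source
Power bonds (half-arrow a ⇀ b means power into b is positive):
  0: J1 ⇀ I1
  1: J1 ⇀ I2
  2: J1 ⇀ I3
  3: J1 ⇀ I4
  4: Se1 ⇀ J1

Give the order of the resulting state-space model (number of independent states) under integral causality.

4  (I1, I2, I3, I4 all integral)

#4 →J1  (Se1 fixes effort; stroke away)
#0 →I1  (common-e at J1 fixed by 4)
#1 →I2  (J1 effort already set via bond 4)
#2 →I3  (J1: bond 4 brought effort, rest push out)
#3 →I4  (0-jn J1 has e-setter on 4)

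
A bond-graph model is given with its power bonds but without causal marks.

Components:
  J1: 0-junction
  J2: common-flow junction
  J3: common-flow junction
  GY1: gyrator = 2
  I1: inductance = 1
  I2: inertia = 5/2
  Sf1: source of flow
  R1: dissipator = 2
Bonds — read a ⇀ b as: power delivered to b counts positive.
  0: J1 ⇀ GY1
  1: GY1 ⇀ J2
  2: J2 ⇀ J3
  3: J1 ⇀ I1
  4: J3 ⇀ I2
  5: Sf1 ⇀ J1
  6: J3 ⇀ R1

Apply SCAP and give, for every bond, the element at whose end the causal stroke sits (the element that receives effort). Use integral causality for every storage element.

β0 →J1
β1 →J2
β2 →J3
β3 →I1
β4 →I2
β5 →Sf1
β6 →J3

#5 →Sf1  (Sf1 (Sf) sets flow on bond)
#3 →I1  (I1 integral (f out))
#0 →J1  (closing 0-jn rule on J1)
#1 →J2  (GY1: gyrator matches bond 0)
#2 →J3  (J2 needs exactly one f-in)
#4 →I2  (I2: I, integral causality)
#6 →J3  (common-f at J3 fixed by 4)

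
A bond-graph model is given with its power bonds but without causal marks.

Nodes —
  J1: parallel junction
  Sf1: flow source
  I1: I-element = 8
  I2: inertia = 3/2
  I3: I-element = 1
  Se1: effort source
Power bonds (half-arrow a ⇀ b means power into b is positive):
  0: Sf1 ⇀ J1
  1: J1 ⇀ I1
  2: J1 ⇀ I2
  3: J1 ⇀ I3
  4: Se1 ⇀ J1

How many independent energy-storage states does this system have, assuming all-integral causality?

#0 stroke at Sf1  (source Sf1 imposes f)
#4 stroke at J1  (Se1 (Se) sets effort on bond)
#1 stroke at I1  (J1 effort already set via bond 4)
#2 stroke at I2  (0-jn J1 has e-setter on 4)
#3 stroke at I3  (common-e at J1 fixed by 4)

3  (I1, I2, I3 all integral)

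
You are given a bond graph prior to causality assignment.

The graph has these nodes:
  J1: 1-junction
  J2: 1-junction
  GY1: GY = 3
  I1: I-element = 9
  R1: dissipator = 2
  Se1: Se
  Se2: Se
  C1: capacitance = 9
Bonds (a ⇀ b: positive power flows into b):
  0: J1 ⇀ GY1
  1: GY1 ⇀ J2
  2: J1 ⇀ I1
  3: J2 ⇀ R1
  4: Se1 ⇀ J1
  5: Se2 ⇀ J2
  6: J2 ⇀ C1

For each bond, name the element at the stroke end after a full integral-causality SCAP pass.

#4 stroke at J1  (Se1 (Se) sets effort on bond)
#5 stroke at J2  (Se2: effort source, stroke at far end)
#2 stroke at I1  (I1 integral (f out))
#0 stroke at J1  (common-f at J1 fixed by 2)
#1 stroke at J2  (GY1: gyrator matches bond 0)
#6 stroke at J2  (prefer integral on C1)
#3 stroke at R1  (J2: last free bond brings flow in)

b0 stroke→J1
b1 stroke→J2
b2 stroke→I1
b3 stroke→R1
b4 stroke→J1
b5 stroke→J2
b6 stroke→J2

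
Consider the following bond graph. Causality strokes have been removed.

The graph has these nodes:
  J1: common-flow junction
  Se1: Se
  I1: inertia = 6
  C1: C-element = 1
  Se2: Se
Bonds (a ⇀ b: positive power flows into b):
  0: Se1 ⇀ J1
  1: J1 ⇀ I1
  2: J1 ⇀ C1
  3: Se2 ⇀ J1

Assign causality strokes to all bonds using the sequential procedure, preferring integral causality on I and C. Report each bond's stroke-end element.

b0 stroke at J1  (source Se1 imposes e)
b3 stroke at J1  (Se2 fixes effort; stroke away)
b1 stroke at I1  (I1: I, integral causality)
b2 stroke at J1  (1-jn J1 has f-setter on 1)

b0 →J1
b1 →I1
b2 →J1
b3 →J1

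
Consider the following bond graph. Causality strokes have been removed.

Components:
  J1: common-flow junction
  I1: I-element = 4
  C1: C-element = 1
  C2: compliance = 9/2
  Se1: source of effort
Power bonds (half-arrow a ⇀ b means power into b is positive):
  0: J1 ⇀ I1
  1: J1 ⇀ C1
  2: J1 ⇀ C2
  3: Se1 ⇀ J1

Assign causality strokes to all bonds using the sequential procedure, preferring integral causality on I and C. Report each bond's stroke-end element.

b3 stroke→J1  (source Se1 imposes e)
b0 stroke→I1  (I1 outputs flow p/I1)
b1 stroke→J1  (J1: bond 0 brought flow, rest push out)
b2 stroke→J1  (J1 flow already set via bond 0)

bond 0 →I1
bond 1 →J1
bond 2 →J1
bond 3 →J1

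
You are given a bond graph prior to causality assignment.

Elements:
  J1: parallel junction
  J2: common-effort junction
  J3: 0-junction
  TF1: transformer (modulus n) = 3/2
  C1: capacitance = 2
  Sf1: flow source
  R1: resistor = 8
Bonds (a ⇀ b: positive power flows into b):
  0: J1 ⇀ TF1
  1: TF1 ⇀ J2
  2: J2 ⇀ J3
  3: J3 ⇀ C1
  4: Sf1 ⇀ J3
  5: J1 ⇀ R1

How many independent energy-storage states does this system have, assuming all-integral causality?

#4 stroke at Sf1  (Sf1 (Sf) sets flow on bond)
#3 stroke at J3  (prefer integral on C1)
#2 stroke at J2  (0-jn J3 has e-setter on 3)
#1 stroke at TF1  (J2 effort already set via bond 2)
#0 stroke at J1  (through TF1, causality passes straight; one stroke at TF1)
#5 stroke at R1  (J1 effort already set via bond 0)

1  (C1 all integral)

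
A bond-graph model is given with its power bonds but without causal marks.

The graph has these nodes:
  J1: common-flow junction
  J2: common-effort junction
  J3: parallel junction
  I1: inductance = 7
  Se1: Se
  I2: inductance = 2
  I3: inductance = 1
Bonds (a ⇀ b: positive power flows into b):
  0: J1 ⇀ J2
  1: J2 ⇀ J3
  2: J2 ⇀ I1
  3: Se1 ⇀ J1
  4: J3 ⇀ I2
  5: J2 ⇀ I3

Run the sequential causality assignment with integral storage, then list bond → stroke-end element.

b3 stroke at J1  (Se1: effort source, stroke at far end)
b0 stroke at J2  (only one flow-in slot at J1)
b1 stroke at J3  (0-jn J2 has e-setter on 0)
b2 stroke at I1  (common-e at J2 fixed by 0)
b5 stroke at I3  (J2: bond 0 brought effort, rest push out)
b4 stroke at I2  (0-jn J3 has e-setter on 1)

bond 0 stroke at J2
bond 1 stroke at J3
bond 2 stroke at I1
bond 3 stroke at J1
bond 4 stroke at I2
bond 5 stroke at I3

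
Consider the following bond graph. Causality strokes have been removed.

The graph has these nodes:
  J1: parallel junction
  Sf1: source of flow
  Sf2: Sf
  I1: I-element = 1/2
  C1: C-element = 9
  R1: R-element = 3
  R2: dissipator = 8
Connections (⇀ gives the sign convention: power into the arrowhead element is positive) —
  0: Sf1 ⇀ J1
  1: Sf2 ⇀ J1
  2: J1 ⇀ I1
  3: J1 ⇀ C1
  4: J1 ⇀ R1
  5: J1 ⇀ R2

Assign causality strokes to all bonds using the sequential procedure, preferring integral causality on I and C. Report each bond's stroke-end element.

b0 stroke at Sf1
b1 stroke at Sf2
b2 stroke at I1
b3 stroke at J1
b4 stroke at R1
b5 stroke at R2

b0 |Sf1  (Sf1 fixes flow; stroke at Sf1)
b1 |Sf2  (Sf2 fixes flow; stroke at Sf2)
b2 |I1  (I1 integral (f out))
b3 |J1  (C1 outputs effort q/C1)
b4 |R1  (J1 effort already set via bond 3)
b5 |R2  (0-jn J1 has e-setter on 3)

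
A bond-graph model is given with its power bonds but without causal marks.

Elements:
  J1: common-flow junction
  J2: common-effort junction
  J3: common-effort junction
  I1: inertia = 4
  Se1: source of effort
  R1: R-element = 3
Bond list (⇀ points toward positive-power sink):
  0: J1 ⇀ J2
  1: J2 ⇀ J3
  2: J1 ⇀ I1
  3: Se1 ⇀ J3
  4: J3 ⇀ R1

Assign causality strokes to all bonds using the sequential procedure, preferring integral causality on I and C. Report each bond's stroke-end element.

bond 3 stroke at J3  (source Se1 imposes e)
bond 1 stroke at J2  (J3 effort already set via bond 3)
bond 4 stroke at R1  (0-jn J3 has e-setter on 3)
bond 0 stroke at J1  (0-jn J2 has e-setter on 1)
bond 2 stroke at I1  (only one flow-in slot at J1)

β0 stroke at J1
β1 stroke at J2
β2 stroke at I1
β3 stroke at J3
β4 stroke at R1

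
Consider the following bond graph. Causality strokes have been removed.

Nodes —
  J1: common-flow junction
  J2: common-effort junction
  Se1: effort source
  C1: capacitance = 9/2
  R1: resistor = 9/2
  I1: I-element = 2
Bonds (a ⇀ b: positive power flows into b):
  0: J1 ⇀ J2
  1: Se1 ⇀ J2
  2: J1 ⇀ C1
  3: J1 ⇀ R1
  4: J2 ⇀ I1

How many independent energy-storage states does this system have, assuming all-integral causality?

#1 stroke→J2  (source Se1 imposes e)
#0 stroke→J1  (common-e at J2 fixed by 1)
#4 stroke→I1  (J2: bond 1 brought effort, rest push out)
#2 stroke→J1  (C1 outputs effort q/C1)
#3 stroke→R1  (closing 1-jn rule on J1)

2  (C1, I1 all integral)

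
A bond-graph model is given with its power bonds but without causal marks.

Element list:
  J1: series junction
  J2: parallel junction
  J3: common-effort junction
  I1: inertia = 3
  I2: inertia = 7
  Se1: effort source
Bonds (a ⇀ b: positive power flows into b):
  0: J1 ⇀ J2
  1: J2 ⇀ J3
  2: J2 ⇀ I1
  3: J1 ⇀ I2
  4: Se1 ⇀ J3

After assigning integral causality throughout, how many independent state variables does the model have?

β4 →J3  (source Se1 imposes e)
β1 →J2  (common-e at J3 fixed by 4)
β0 →J1  (common-e at J2 fixed by 1)
β2 →I1  (common-e at J2 fixed by 1)
β3 →I2  (only one flow-in slot at J1)

2  (I1, I2 all integral)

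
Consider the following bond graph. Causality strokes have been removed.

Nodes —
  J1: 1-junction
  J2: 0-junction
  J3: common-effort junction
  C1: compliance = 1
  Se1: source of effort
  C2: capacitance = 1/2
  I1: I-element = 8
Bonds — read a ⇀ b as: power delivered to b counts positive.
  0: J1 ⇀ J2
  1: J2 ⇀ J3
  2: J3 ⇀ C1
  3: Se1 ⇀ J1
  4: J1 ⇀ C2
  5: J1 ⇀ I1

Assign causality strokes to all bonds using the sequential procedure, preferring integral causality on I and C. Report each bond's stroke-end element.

β0 →J1
β1 →J2
β2 →J3
β3 →J1
β4 →J1
β5 →I1

β3 →J1  (Se1: effort source, stroke at far end)
β2 →J3  (prefer integral on C1)
β1 →J2  (common-e at J3 fixed by 2)
β0 →J1  (J2: bond 1 brought effort, rest push out)
β4 →J1  (C2: C, integral causality)
β5 →I1  (J1 needs exactly one f-in)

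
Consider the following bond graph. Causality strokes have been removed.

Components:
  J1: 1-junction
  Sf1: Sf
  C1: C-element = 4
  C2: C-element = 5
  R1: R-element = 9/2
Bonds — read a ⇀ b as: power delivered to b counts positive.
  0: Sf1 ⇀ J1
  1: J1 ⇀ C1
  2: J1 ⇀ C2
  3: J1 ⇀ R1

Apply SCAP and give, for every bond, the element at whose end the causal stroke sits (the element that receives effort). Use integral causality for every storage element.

β0 stroke at Sf1
β1 stroke at J1
β2 stroke at J1
β3 stroke at J1

b0 stroke→Sf1  (Sf1 (Sf) sets flow on bond)
b1 stroke→J1  (1-jn J1 has f-setter on 0)
b2 stroke→J1  (J1 flow already set via bond 0)
b3 stroke→J1  (J1 flow already set via bond 0)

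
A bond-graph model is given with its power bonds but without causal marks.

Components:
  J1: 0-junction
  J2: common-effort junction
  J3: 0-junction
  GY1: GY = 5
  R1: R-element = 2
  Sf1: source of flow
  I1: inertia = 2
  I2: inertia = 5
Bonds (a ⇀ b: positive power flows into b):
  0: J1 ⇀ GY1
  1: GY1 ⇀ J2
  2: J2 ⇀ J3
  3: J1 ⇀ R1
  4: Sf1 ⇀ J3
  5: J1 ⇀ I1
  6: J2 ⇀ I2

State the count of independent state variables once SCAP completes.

2  (I1, I2 all integral)

β4 stroke at Sf1  (Sf1 fixes flow; stroke at Sf1)
β2 stroke at J3  (only one effort-in slot at J3)
β5 stroke at I1  (I1: I, integral causality)
β6 stroke at I2  (prefer integral on I2)
β1 stroke at J2  (closing 0-jn rule on J2)
β0 stroke at J1  (through GY1, causality inverts; strokes same side of GY1)
β3 stroke at R1  (J1: bond 0 brought effort, rest push out)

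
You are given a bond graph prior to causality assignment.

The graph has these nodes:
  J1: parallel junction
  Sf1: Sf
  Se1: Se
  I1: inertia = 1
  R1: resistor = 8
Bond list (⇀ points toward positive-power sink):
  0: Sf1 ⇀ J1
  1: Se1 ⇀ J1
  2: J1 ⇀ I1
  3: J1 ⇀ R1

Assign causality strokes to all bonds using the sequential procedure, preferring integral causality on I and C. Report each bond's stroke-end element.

b0 stroke→Sf1
b1 stroke→J1
b2 stroke→I1
b3 stroke→R1

bond 0 stroke at Sf1  (Sf1: flow source, stroke at near end)
bond 1 stroke at J1  (Se1 (Se) sets effort on bond)
bond 2 stroke at I1  (J1 effort already set via bond 1)
bond 3 stroke at R1  (common-e at J1 fixed by 1)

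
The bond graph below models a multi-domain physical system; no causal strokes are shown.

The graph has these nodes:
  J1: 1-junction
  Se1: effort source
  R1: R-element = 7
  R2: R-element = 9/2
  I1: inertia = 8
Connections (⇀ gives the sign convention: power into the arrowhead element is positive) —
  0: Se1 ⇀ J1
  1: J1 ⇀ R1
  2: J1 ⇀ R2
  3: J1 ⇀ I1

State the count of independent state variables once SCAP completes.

#0 |J1  (source Se1 imposes e)
#3 |I1  (I1 integral (f out))
#1 |J1  (J1 flow already set via bond 3)
#2 |J1  (common-f at J1 fixed by 3)

1  (I1 all integral)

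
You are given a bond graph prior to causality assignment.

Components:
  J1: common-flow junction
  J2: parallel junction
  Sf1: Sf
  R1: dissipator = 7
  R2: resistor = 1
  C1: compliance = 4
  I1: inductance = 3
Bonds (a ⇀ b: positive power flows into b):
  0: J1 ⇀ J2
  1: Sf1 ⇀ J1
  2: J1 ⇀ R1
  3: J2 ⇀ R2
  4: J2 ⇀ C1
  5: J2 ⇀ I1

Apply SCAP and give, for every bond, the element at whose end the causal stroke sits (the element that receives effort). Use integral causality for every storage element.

#0 stroke→J1
#1 stroke→Sf1
#2 stroke→J1
#3 stroke→R2
#4 stroke→J2
#5 stroke→I1

#1 stroke→Sf1  (Sf1 fixes flow; stroke at Sf1)
#0 stroke→J1  (1-jn J1 has f-setter on 1)
#2 stroke→J1  (1-jn J1 has f-setter on 1)
#4 stroke→J2  (C1 outputs effort q/C1)
#3 stroke→R2  (common-e at J2 fixed by 4)
#5 stroke→I1  (J2 effort already set via bond 4)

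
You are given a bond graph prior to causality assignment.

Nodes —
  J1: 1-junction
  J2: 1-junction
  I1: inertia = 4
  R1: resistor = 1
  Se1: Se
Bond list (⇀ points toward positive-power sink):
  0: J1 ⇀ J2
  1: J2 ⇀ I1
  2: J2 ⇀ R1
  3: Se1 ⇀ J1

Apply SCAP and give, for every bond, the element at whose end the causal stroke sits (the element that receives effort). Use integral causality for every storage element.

bond 0 |J2
bond 1 |I1
bond 2 |J2
bond 3 |J1

#3 stroke→J1  (source Se1 imposes e)
#0 stroke→J2  (J1: last free bond brings flow in)
#1 stroke→I1  (prefer integral on I1)
#2 stroke→J2  (common-f at J2 fixed by 1)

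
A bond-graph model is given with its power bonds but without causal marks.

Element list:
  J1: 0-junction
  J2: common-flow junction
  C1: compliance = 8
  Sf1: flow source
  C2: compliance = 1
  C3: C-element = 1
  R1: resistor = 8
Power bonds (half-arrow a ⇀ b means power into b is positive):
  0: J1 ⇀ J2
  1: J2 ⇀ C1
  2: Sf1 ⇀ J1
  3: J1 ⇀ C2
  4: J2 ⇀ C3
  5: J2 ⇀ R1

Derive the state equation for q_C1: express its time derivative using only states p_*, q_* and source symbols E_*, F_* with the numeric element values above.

b2 →Sf1  (Sf1: flow source, stroke at near end)
b1 →J2  (C1 outputs effort q/C1)
b3 →J1  (prefer integral on C2)
b0 →J2  (0-jn J1 has e-setter on 3)
b4 →J2  (C3 outputs effort q/C3)
b5 →R1  (J2: last free bond brings flow in)

dq_C1/dt = -q_C1/64 + q_C2/8 - q_C3/8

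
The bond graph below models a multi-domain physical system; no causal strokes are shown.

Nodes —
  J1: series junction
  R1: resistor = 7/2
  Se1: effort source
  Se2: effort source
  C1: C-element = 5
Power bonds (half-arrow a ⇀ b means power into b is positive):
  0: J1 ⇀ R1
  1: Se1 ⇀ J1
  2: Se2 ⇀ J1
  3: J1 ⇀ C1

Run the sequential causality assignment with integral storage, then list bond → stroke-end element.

bond 0 stroke at R1
bond 1 stroke at J1
bond 2 stroke at J1
bond 3 stroke at J1

#1 stroke→J1  (Se1 fixes effort; stroke away)
#2 stroke→J1  (Se2 (Se) sets effort on bond)
#3 stroke→J1  (C1: C, integral causality)
#0 stroke→R1  (closing 1-jn rule on J1)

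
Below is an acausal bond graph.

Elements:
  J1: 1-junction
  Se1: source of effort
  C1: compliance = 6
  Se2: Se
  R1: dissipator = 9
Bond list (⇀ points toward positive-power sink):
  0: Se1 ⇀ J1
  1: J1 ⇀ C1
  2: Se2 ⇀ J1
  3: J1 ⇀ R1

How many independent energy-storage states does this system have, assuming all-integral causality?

#0 stroke→J1  (Se1: effort source, stroke at far end)
#2 stroke→J1  (Se2 fixes effort; stroke away)
#1 stroke→J1  (C1 outputs effort q/C1)
#3 stroke→R1  (J1 needs exactly one f-in)

1  (C1 all integral)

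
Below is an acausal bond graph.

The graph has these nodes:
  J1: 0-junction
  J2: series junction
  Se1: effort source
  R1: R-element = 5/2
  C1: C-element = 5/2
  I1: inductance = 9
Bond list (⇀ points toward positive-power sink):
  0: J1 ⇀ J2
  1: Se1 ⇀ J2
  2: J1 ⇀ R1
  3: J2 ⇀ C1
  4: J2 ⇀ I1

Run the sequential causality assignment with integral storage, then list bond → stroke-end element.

b0 |J2
b1 |J2
b2 |J1
b3 |J2
b4 |I1

β1 stroke at J2  (Se1: effort source, stroke at far end)
β3 stroke at J2  (C1: C, integral causality)
β4 stroke at I1  (I1: I, integral causality)
β0 stroke at J2  (1-jn J2 has f-setter on 4)
β2 stroke at J1  (J1 needs exactly one e-in)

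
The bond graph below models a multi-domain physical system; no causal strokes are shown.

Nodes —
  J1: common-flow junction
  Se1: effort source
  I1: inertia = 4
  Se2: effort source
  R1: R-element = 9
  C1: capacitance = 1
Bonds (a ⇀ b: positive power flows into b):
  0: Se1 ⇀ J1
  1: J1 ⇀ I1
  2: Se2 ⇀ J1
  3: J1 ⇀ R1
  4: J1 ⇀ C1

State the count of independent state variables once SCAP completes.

2  (C1, I1 all integral)

b0 |J1  (Se1: effort source, stroke at far end)
b2 |J1  (Se2 fixes effort; stroke away)
b1 |I1  (I1 outputs flow p/I1)
b3 |J1  (1-jn J1 has f-setter on 1)
b4 |J1  (J1 flow already set via bond 1)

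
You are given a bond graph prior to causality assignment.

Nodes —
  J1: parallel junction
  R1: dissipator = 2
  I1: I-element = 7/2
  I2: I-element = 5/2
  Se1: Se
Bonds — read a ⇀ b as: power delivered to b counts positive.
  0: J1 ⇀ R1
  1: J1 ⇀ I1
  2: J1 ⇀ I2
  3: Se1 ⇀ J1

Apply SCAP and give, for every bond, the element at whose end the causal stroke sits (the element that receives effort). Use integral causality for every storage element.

β0 stroke→R1
β1 stroke→I1
β2 stroke→I2
β3 stroke→J1

b3 stroke at J1  (Se1: effort source, stroke at far end)
b0 stroke at R1  (J1: bond 3 brought effort, rest push out)
b1 stroke at I1  (J1 effort already set via bond 3)
b2 stroke at I2  (0-jn J1 has e-setter on 3)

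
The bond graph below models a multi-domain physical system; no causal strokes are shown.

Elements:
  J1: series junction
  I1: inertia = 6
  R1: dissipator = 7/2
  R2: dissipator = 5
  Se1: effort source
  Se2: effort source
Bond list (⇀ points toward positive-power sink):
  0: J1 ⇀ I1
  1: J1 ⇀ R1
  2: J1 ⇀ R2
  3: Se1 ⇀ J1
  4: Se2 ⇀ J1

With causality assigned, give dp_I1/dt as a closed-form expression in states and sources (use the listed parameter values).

β3 stroke at J1  (Se1 (Se) sets effort on bond)
β4 stroke at J1  (source Se2 imposes e)
β0 stroke at I1  (prefer integral on I1)
β1 stroke at J1  (J1: bond 0 brought flow, rest push out)
β2 stroke at J1  (common-f at J1 fixed by 0)

dp_I1/dt = E_Se1 + E_Se2 - 17*p_I1/12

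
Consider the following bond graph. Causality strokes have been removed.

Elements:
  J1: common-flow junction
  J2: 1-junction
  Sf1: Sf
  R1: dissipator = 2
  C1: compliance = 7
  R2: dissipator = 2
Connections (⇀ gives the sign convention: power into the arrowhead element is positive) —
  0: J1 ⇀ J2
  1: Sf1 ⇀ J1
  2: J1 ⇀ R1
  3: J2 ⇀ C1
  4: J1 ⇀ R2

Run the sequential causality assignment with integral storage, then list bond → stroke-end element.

β1 →Sf1  (source Sf1 imposes f)
β0 →J1  (1-jn J1 has f-setter on 1)
β2 →J1  (J1 flow already set via bond 1)
β4 →J1  (1-jn J1 has f-setter on 1)
β3 →J2  (J2 flow already set via bond 0)

bond 0 →J1
bond 1 →Sf1
bond 2 →J1
bond 3 →J2
bond 4 →J1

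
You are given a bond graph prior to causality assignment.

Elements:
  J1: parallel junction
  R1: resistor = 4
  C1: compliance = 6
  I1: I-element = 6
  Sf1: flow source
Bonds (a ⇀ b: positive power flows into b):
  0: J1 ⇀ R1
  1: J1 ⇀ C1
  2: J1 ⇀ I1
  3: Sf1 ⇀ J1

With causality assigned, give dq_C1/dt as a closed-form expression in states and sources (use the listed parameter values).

dq_C1/dt = F_Sf1 - p_I1/6 - q_C1/24

b3 →Sf1  (Sf1 fixes flow; stroke at Sf1)
b1 →J1  (C1 integral (e out))
b0 →R1  (J1 effort already set via bond 1)
b2 →I1  (0-jn J1 has e-setter on 1)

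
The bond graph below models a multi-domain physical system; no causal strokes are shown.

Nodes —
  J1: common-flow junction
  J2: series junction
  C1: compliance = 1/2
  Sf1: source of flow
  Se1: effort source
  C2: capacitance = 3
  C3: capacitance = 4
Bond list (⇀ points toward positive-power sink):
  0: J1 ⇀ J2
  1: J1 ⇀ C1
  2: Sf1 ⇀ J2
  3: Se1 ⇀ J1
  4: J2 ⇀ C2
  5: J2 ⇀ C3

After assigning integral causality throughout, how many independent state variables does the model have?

b2 →Sf1  (Sf1: flow source, stroke at near end)
b3 →J1  (Se1 (Se) sets effort on bond)
b0 →J2  (J2 flow already set via bond 2)
b4 →J2  (1-jn J2 has f-setter on 2)
b5 →J2  (common-f at J2 fixed by 2)
b1 →J1  (common-f at J1 fixed by 0)

3  (C1, C2, C3 all integral)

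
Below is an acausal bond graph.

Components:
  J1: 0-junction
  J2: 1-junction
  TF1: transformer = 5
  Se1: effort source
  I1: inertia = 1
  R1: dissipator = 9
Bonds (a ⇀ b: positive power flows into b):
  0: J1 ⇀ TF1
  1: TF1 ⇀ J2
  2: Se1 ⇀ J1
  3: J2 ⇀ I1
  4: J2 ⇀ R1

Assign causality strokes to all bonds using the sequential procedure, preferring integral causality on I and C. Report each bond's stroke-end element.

β0 →TF1
β1 →J2
β2 →J1
β3 →I1
β4 →J2

β2 |J1  (source Se1 imposes e)
β0 |TF1  (J1: bond 2 brought effort, rest push out)
β1 |J2  (through TF1, causality passes straight; one stroke at TF1)
β3 |I1  (I1 outputs flow p/I1)
β4 |J2  (1-jn J2 has f-setter on 3)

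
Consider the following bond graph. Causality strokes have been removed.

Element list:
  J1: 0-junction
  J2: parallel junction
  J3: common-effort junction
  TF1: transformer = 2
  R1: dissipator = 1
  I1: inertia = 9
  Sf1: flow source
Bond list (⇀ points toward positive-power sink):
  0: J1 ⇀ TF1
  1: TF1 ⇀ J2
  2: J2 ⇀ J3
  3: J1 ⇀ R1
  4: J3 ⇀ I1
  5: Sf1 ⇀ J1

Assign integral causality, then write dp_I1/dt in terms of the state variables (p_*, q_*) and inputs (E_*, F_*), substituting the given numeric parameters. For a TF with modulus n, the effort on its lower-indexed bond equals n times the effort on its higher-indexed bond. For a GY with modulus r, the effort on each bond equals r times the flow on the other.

bond 5 |Sf1  (Sf1 (Sf) sets flow on bond)
bond 4 |I1  (prefer integral on I1)
bond 2 |J3  (J3 needs exactly one e-in)
bond 1 |J2  (J2 needs exactly one e-in)
bond 0 |TF1  (TF TF1: opposite of bond 1)
bond 3 |J1  (closing 0-jn rule on J1)

dp_I1/dt = F_Sf1/2 - p_I1/36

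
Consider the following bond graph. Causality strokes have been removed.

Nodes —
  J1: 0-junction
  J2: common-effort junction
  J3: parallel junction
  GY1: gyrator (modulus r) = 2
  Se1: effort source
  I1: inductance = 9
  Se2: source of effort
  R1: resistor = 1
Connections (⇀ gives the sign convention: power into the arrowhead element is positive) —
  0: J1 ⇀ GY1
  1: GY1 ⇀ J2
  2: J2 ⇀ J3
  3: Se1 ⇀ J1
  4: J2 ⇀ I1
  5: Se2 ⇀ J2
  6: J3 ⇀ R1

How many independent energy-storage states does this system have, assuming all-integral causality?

b3 →J1  (Se1 (Se) sets effort on bond)
b5 →J2  (Se2 (Se) sets effort on bond)
b0 →GY1  (common-e at J1 fixed by 3)
b1 →GY1  (J2 effort already set via bond 5)
b2 →J3  (J2 effort already set via bond 5)
b4 →I1  (0-jn J2 has e-setter on 5)
b6 →R1  (J3 effort already set via bond 2)

1  (I1 all integral)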